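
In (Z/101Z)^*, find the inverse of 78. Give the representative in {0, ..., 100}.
Apply the extended Euclidean algorithm to (101, 78), tracking rows (r, s, t) with s·101 + t·78 = r. Each division r_prev = q·r_cur + r_new produces the new row as (previous row) − q·(current row):
  row A: (101, 1, 0)   [1·101 + 0·78 = 101]
  row B: (78, 0, 1)   [0·101 + 1·78 = 78]
  101 = 1·78 + 23   → row C = row A − 1·row B = (23, 1, −1)   [check: 1·101 − 1·78 = 23]
  78 = 3·23 + 9   → row D = row B − 3·row C = (9, −3, 4)   [check: −3·101 + 4·78 = 9]
  23 = 2·9 + 5   → row E = row C − 2·row D = (5, 7, −9)   [check: 7·101 − 9·78 = 5]
  9 = 1·5 + 4   → row F = row D − 1·row E = (4, −10, 13)   [check: −10·101 + 13·78 = 4]
  5 = 1·4 + 1   → row G = row E − 1·row F = (1, 17, −22)   [check: 17·101 − 22·78 = 1]
  4 = 4·1 + 0   → remainder 0, stop. gcd = 1 (last nonzero row G).
The gcd is 1, so 78 is invertible mod 101. The last nonzero row gives 17·101 − 22·78 = 1, so t = −22. So 78^(−1) ≡ −22 ≡ 79 (mod 101). Verify: 78 · 79 = 6162 ≡ 1 (mod 101). ✓

Final answer: 78^(−1) ≡ 79 (mod 101)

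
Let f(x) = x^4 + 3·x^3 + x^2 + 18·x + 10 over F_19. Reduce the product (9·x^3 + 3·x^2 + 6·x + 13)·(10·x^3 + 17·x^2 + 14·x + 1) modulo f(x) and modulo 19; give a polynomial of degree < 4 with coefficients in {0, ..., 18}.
Multiply as integer polynomials: a · b = 90·x^6 + 183·x^5 + 237·x^4 + 283·x^3 + 308·x^2 + 188·x + 13. Reducing coefficients mod 19: a · b ≡ 14·x^6 + 12·x^5 + 9·x^4 + 17·x^3 + 4·x^2 + 17·x + 13. Now divide by f(x) = x^4 + 3·x^3 + x^2 + 18·x + 10 in F_19[x], eliminating the leading term at each step:
  leading term 14·x^6: subtract (14·x^2)·f(x) = 14·x^6 + 4·x^5 + 14·x^4 + 5·x^3 + 7·x^2, leaving 8·x^5 + 14·x^4 + 12·x^3 + 16·x^2 + 17·x + 13 (coefficients mod 19)
  leading term 8·x^5: subtract (8·x)·f(x) = 8·x^5 + 5·x^4 + 8·x^3 + 11·x^2 + 4·x, leaving 9·x^4 + 4·x^3 + 5·x^2 + 13·x + 13 (coefficients mod 19)
  leading term 9·x^4: subtract (9)·f(x) = 9·x^4 + 8·x^3 + 9·x^2 + 10·x + 14, leaving 15·x^3 + 15·x^2 + 3·x + 18 (coefficients mod 19)
The degree is now < 4, so this is the remainder. Hence a · b ≡ 15·x^3 + 15·x^2 + 3·x + 18 in F_19[x]/(f).

Final answer: a · b ≡ 15·x^3 + 15·x^2 + 3·x + 18 (mod f(x))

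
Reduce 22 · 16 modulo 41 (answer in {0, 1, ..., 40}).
24

Both factors are already reduced mod 41. 22 · 16 = 352. Dividing by 41: 352 = 8·41 + 24. So (22 · 16) mod 41 = 24.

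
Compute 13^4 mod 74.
71

Use repeated squaring. Binary(4) = 100. Walk through the bits of the exponent 4 left-to-right: at each bit after the leading one, square the running value, then multiply by 13 if the bit is 1 (always reducing mod 74):
  bit 1 = 1 (leading): start with 13.
  bit 2 = 0: square 13^2 = 169 ≡ 21 (mod 74).
  bit 3 = 0: square 21^2 = 441 ≡ 71 (mod 74).
Final value: 13^4 ≡ 71 (mod 74).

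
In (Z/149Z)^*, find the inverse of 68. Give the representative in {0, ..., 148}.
Apply the extended Euclidean algorithm to (149, 68), tracking rows (r, s, t) with s·149 + t·68 = r. Each division r_prev = q·r_cur + r_new produces the new row as (previous row) − q·(current row):
  row A: (149, 1, 0)   [1·149 + 0·68 = 149]
  row B: (68, 0, 1)   [0·149 + 1·68 = 68]
  149 = 2·68 + 13   → row C = row A − 2·row B = (13, 1, −2)   [check: 1·149 − 2·68 = 13]
  68 = 5·13 + 3   → row D = row B − 5·row C = (3, −5, 11)   [check: −5·149 + 11·68 = 3]
  13 = 4·3 + 1   → row E = row C − 4·row D = (1, 21, −46)   [check: 21·149 − 46·68 = 1]
  3 = 3·1 + 0   → remainder 0, stop. gcd = 1 (last nonzero row E).
The gcd is 1, so 68 is invertible mod 149. The last nonzero row gives 21·149 − 46·68 = 1, so t = −46. So 68^(−1) ≡ −46 ≡ 103 (mod 149). Verify: 68 · 103 = 7004 ≡ 1 (mod 149). ✓

Final answer: 68^(−1) ≡ 103 (mod 149)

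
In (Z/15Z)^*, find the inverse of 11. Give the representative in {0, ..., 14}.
Apply the extended Euclidean algorithm to (15, 11), tracking rows (r, s, t) with s·15 + t·11 = r. Each division r_prev = q·r_cur + r_new produces the new row as (previous row) − q·(current row):
  row A: (15, 1, 0)   [1·15 + 0·11 = 15]
  row B: (11, 0, 1)   [0·15 + 1·11 = 11]
  15 = 1·11 + 4   → row C = row A − 1·row B = (4, 1, −1)   [check: 1·15 − 1·11 = 4]
  11 = 2·4 + 3   → row D = row B − 2·row C = (3, −2, 3)   [check: −2·15 + 3·11 = 3]
  4 = 1·3 + 1   → row E = row C − 1·row D = (1, 3, −4)   [check: 3·15 − 4·11 = 1]
  3 = 3·1 + 0   → remainder 0, stop. gcd = 1 (last nonzero row E).
The gcd is 1, so 11 is invertible mod 15. The last nonzero row gives 3·15 − 4·11 = 1, so t = −4. So 11^(−1) ≡ −4 ≡ 11 (mod 15). Verify: 11 · 11 = 121 ≡ 1 (mod 15). ✓

Final answer: 11^(−1) ≡ 11 (mod 15)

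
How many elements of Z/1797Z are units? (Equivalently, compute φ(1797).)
An element a ∈ Z/1797Z is a unit iff gcd(a, 1797) = 1, so the number of units is φ(1797). φ is multiplicative, with φ(p^e) = p^e − p^(e−1). Factorise 1797 = 3 · 599. Then
  φ(1797) = (3 − 1) · (599 − 1) = 2 · 598 = 1196.

Final answer: Z/1797Z has φ(1797) = 1196 units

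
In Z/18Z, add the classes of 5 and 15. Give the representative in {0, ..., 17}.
2

Both summands are already reduced mod 18. 5 + 15 = 20; 20 = 1·18 + 2, so (5 + 15) mod 18 = 2.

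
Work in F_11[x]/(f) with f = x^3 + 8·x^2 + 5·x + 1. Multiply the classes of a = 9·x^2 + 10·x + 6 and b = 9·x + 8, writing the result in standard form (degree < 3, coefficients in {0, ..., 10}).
Multiply as integer polynomials: a · b = 81·x^3 + 162·x^2 + 134·x + 48. Reducing coefficients mod 11: a · b ≡ 4·x^3 + 8·x^2 + 2·x + 4. Now divide by f(x) = x^3 + 8·x^2 + 5·x + 1 in F_11[x], eliminating the leading term at each step:
  leading term 4·x^3: subtract (4)·f(x) = 4·x^3 + 10·x^2 + 9·x + 4, leaving 9·x^2 + 4·x (coefficients mod 11)
The degree is now < 3, so this is the remainder. Hence a · b ≡ 9·x^2 + 4·x in F_11[x]/(f).

Final answer: a · b ≡ 9·x^2 + 4·x (mod f(x))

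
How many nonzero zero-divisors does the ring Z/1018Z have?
Z/1018Z has 509 nonzero zero-divisors

In Z/1018Z each nonzero element is either a unit (gcd with 1018 is 1) or a zero-divisor (gcd > 1). The number of units is φ(1018): factorise 1018 = 2 · 509, so φ(1018) = (2 − 1) · (509 − 1) = 1 · 508 = 508. The nonzero elements number 1018 − 1 = 1017. Hence the nonzero zero-divisors number 1017 − 508 = 509.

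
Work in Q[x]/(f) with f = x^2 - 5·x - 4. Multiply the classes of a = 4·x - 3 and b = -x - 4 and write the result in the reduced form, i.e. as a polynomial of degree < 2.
First multiply in Q[x] without reducing: a · b = -4·x^2 - 13·x + 12. Now divide by f(x) = x^2 - 5·x - 4, eliminating the leading term at each step:
  leading term -4·x^2: subtract (-4)·f(x) = -4·x^2 + 20·x + 16, leaving -33·x - 4
The degree is now < 2, so this is the remainder. Hence a · b ≡ -33·x - 4 in Q[x]/(f).

Final answer: a · b ≡ -33·x - 4 (mod f(x))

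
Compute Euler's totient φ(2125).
φ(2125) = 1600

φ is multiplicative, with φ(p^e) = p^e − p^(e−1). Factorise 2125 = 5^3 · 17. Then
  φ(2125) = (5^3 − 5^2) · (17 − 1) = 100 · 16 = 1600.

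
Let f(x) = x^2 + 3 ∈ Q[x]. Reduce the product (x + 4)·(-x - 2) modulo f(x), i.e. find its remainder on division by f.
First multiply in Q[x] without reducing: a · b = -x^2 - 6·x - 8. Now divide by f(x) = x^2 + 3, eliminating the leading term at each step:
  leading term -x^2: subtract (-1)·f(x) = -x^2 - 3, leaving -6·x - 5
The degree is now < 2, so this is the remainder. Hence a · b ≡ -6·x - 5 in Q[x]/(f).

Final answer: a · b ≡ -6·x - 5 (mod f(x))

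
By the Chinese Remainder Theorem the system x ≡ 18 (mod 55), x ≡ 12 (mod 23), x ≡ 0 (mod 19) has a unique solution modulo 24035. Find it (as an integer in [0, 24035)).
x ≡ 13053 (mod 24035); the representative in [0, 24035) is 13053

The moduli 55, 23, 19 are pairwise coprime, so by the CRT there is a unique solution mod 55·23·19 = 24035.
Solve by successive substitution. Start with x ≡ 18 (mod 55).
  Combine with x ≡ 12 (mod 23): write x = 18 + 55·t and require 18 + 55·t ≡ 12 (mod 23), i.e. 55·t ≡ 12 − 18 ≡ 17 (mod 23). Since 55^(−1) ≡ 18 (mod 23) (55 ≡ 9 (mod 23)), t ≡ 18·17 ≡ 7 (mod 23). So x ≡ 18 + 55·7 = 403 (mod 1265).
  Combine with x ≡ 0 (mod 19): write x = 403 + 1265·t and require 403 + 1265·t ≡ 0 (mod 19), i.e. 1265·t ≡ 0 − 403 ≡ 15 (mod 19). Since 1265^(−1) ≡ 7 (mod 19) (1265 ≡ 11 (mod 19)), t ≡ 7·15 ≡ 10 (mod 19). So x ≡ 403 + 1265·10 = 13053 (mod 24035).
Unique solution in [0, 24035): x = 13053.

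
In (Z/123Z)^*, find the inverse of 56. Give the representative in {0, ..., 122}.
Apply the extended Euclidean algorithm to (123, 56), tracking rows (r, s, t) with s·123 + t·56 = r. Each division r_prev = q·r_cur + r_new produces the new row as (previous row) − q·(current row):
  row A: (123, 1, 0)   [1·123 + 0·56 = 123]
  row B: (56, 0, 1)   [0·123 + 1·56 = 56]
  123 = 2·56 + 11   → row C = row A − 2·row B = (11, 1, −2)   [check: 1·123 − 2·56 = 11]
  56 = 5·11 + 1   → row D = row B − 5·row C = (1, −5, 11)   [check: −5·123 + 11·56 = 1]
  11 = 11·1 + 0   → remainder 0, stop. gcd = 1 (last nonzero row D).
The gcd is 1, so 56 is invertible mod 123. The last nonzero row gives −5·123 + 11·56 = 1, so t = 11. So 56^(−1) ≡ 11 (mod 123). Verify: 56 · 11 = 616 ≡ 1 (mod 123). ✓

Final answer: 56^(−1) ≡ 11 (mod 123)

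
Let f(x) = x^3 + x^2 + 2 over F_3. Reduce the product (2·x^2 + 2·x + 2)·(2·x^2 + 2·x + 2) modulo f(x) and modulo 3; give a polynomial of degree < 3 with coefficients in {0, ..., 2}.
Multiply as integer polynomials: a · b = 4·x^4 + 8·x^3 + 12·x^2 + 8·x + 4. Reducing coefficients mod 3: a · b ≡ x^4 + 2·x^3 + 2·x + 1. Now divide by f(x) = x^3 + x^2 + 2 in F_3[x], eliminating the leading term at each step:
  leading term x^4: subtract (x)·f(x) = x^4 + x^3 + 2·x, leaving x^3 + 1 (coefficients mod 3)
  leading term x^3: subtract (1)·f(x) = x^3 + x^2 + 2, leaving 2·x^2 + 2 (coefficients mod 3)
The degree is now < 3, so this is the remainder. Hence a · b ≡ 2·x^2 + 2 in F_3[x]/(f).

Final answer: a · b ≡ 2·x^2 + 2 (mod f(x))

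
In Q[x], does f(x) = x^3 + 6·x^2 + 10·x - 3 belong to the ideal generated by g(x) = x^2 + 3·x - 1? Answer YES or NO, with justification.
NO

In Q[x] the ideal (g) consists of all multiples of g, so f ∈ (g) iff g | f, i.e. iff the remainder of f on division by g is 0. Divide f by g (g is monic, so eliminate the leading term of the running remainder at each step):
  leading term x^3: subtract (x)·g(x) = x^3 + 3·x^2 - x, leaving 3·x^2 + 11·x - 3
  leading term 3·x^2: subtract (3)·g(x) = 3·x^2 + 9·x - 3, leaving 2·x
The remainder r(x) = 2·x ≠ 0 (and deg r < deg g), so g ∤ f, i.e. f ∉ (g).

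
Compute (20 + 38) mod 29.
0

Reduce the summands first: 38 ≡ 9 (mod 29), so 20 + 38 ≡ 20 + 9 (mod 29). 20 + 9 = 29; 29 = 1·29 + 0, so (20 + 38) mod 29 = 0.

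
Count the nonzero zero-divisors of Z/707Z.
Z/707Z has 106 nonzero zero-divisors

In Z/707Z each nonzero element is either a unit (gcd with 707 is 1) or a zero-divisor (gcd > 1). The number of units is φ(707): factorise 707 = 7 · 101, so φ(707) = (7 − 1) · (101 − 1) = 6 · 100 = 600. The nonzero elements number 707 − 1 = 706. Hence the nonzero zero-divisors number 706 − 600 = 106.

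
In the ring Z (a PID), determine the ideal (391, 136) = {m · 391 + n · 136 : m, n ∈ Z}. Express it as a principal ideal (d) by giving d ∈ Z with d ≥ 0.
In the PID Z, (a, b) is generated by gcd(a, b). Compute gcd(391, 136) with the extended Euclidean algorithm, tracking rows (r, s, t) with s·391 + t·136 = r:
  row A: (391, 1, 0)   [1·391 + 0·136 = 391]
  row B: (136, 0, 1)   [0·391 + 1·136 = 136]
  391 = 2·136 + 119   → row C = row A − 2·row B = (119, 1, −2)   [check: 1·391 − 2·136 = 119]
  136 = 1·119 + 17   → row D = row B − 1·row C = (17, −1, 3)   [check: −1·391 + 3·136 = 17]
  119 = 7·17 + 0   → remainder 0, stop. gcd = 17 (last nonzero row D).
So gcd(391, 136) = 17, with Bézout identity −1·391 + 3·136 = 17. Containment (⊇): the Bézout identity exhibits 17 as an element of (391, 136), giving (17) ⊆ (391, 136). Containment (⊆): since 17 | 391 and 17 | 136 (391 = 17·23, 136 = 17·8), every Z-linear combination of 391 and 136 is divisible by 17, so (391, 136) ⊆ (17). Therefore (391, 136) = (17), d = 17.

Final answer: (391, 136) = (17); d = 17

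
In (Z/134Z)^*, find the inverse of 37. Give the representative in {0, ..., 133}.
Apply the extended Euclidean algorithm to (134, 37), tracking rows (r, s, t) with s·134 + t·37 = r. Each division r_prev = q·r_cur + r_new produces the new row as (previous row) − q·(current row):
  row A: (134, 1, 0)   [1·134 + 0·37 = 134]
  row B: (37, 0, 1)   [0·134 + 1·37 = 37]
  134 = 3·37 + 23   → row C = row A − 3·row B = (23, 1, −3)   [check: 1·134 − 3·37 = 23]
  37 = 1·23 + 14   → row D = row B − 1·row C = (14, −1, 4)   [check: −1·134 + 4·37 = 14]
  23 = 1·14 + 9   → row E = row C − 1·row D = (9, 2, −7)   [check: 2·134 − 7·37 = 9]
  14 = 1·9 + 5   → row F = row D − 1·row E = (5, −3, 11)   [check: −3·134 + 11·37 = 5]
  9 = 1·5 + 4   → row G = row E − 1·row F = (4, 5, −18)   [check: 5·134 − 18·37 = 4]
  5 = 1·4 + 1   → row H = row F − 1·row G = (1, −8, 29)   [check: −8·134 + 29·37 = 1]
  4 = 4·1 + 0   → remainder 0, stop. gcd = 1 (last nonzero row H).
The gcd is 1, so 37 is invertible mod 134. The last nonzero row gives −8·134 + 29·37 = 1, so t = 29. So 37^(−1) ≡ 29 (mod 134). Verify: 37 · 29 = 1073 ≡ 1 (mod 134). ✓

Final answer: 37^(−1) ≡ 29 (mod 134)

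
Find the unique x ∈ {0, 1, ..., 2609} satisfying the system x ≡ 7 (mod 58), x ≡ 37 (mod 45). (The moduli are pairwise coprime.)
The moduli 58, 45 are pairwise coprime, so by the CRT there is a unique solution mod 58·45 = 2610.
Solve by successive substitution. Start with x ≡ 7 (mod 58).
  Combine with x ≡ 37 (mod 45): write x = 7 + 58·t and require 7 + 58·t ≡ 37 (mod 45), i.e. 58·t ≡ 37 − 7 ≡ 30 (mod 45). Since 58^(−1) ≡ 7 (mod 45) (58 ≡ 13 (mod 45)), t ≡ 7·30 ≡ 30 (mod 45). So x ≡ 7 + 58·30 = 1747 (mod 2610).
Unique solution in [0, 2610): x = 1747.

Final answer: x ≡ 1747 (mod 2610); the representative in [0, 2610) is 1747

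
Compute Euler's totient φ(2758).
φ is multiplicative, with φ(p^e) = p^e − p^(e−1). Factorise 2758 = 2 · 7 · 197. Then
  φ(2758) = (2 − 1) · (7 − 1) · (197 − 1) = 1 · 6 · 196 = 1176.

Final answer: φ(2758) = 1176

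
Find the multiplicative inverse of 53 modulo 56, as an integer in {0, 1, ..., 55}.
Apply the extended Euclidean algorithm to (56, 53), tracking rows (r, s, t) with s·56 + t·53 = r. Each division r_prev = q·r_cur + r_new produces the new row as (previous row) − q·(current row):
  row A: (56, 1, 0)   [1·56 + 0·53 = 56]
  row B: (53, 0, 1)   [0·56 + 1·53 = 53]
  56 = 1·53 + 3   → row C = row A − 1·row B = (3, 1, −1)   [check: 1·56 − 1·53 = 3]
  53 = 17·3 + 2   → row D = row B − 17·row C = (2, −17, 18)   [check: −17·56 + 18·53 = 2]
  3 = 1·2 + 1   → row E = row C − 1·row D = (1, 18, −19)   [check: 18·56 − 19·53 = 1]
  2 = 2·1 + 0   → remainder 0, stop. gcd = 1 (last nonzero row E).
The gcd is 1, so 53 is invertible mod 56. The last nonzero row gives 18·56 − 19·53 = 1, so t = −19. So 53^(−1) ≡ −19 ≡ 37 (mod 56). Verify: 53 · 37 = 1961 ≡ 1 (mod 56). ✓

Final answer: 53^(−1) ≡ 37 (mod 56)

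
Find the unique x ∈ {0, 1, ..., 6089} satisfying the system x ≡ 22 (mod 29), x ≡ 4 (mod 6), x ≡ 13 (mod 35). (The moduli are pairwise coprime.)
The moduli 29, 6, 35 are pairwise coprime, so by the CRT there is a unique solution mod 29·6·35 = 6090.
Solve by successive substitution. Start with x ≡ 22 (mod 29).
  Combine with x ≡ 4 (mod 6): write x = 22 + 29·t and require 22 + 29·t ≡ 4 (mod 6), i.e. 29·t ≡ 4 − 22 ≡ 0 (mod 6). Since 29^(−1) ≡ 5 (mod 6) (29 ≡ 5 (mod 6)), t ≡ 5·0 ≡ 0 (mod 6). So x ≡ 22 + 29·0 = 22 (mod 174).
  Combine with x ≡ 13 (mod 35): write x = 22 + 174·t and require 22 + 174·t ≡ 13 (mod 35), i.e. 174·t ≡ 13 − 22 ≡ 26 (mod 35). Since 174^(−1) ≡ 34 (mod 35) (174 ≡ 34 (mod 35)), t ≡ 34·26 ≡ 9 (mod 35). So x ≡ 22 + 174·9 = 1588 (mod 6090).
Unique solution in [0, 6090): x = 1588.

Final answer: x ≡ 1588 (mod 6090); the representative in [0, 6090) is 1588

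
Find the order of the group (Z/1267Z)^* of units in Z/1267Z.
|(Z/1267Z)^*| = 1080

(Z/1267Z)^* consists of the classes a with gcd(a, 1267) = 1, so its order is φ(1267). φ is multiplicative, with φ(p^e) = p^e − p^(e−1). Factorise 1267 = 7 · 181. Then
  φ(1267) = (7 − 1) · (181 − 1) = 6 · 180 = 1080.
Thus |(Z/1267Z)^*| = 1080.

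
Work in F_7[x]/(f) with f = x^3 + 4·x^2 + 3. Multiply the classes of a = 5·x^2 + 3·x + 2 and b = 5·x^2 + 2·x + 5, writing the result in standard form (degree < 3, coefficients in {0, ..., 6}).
Multiply as integer polynomials: a · b = 25·x^4 + 25·x^3 + 41·x^2 + 19·x + 10. Reducing coefficients mod 7: a · b ≡ 4·x^4 + 4·x^3 + 6·x^2 + 5·x + 3. Now divide by f(x) = x^3 + 4·x^2 + 3 in F_7[x], eliminating the leading term at each step:
  leading term 4·x^4: subtract (4·x)·f(x) = 4·x^4 + 2·x^3 + 5·x, leaving 2·x^3 + 6·x^2 + 3 (coefficients mod 7)
  leading term 2·x^3: subtract (2)·f(x) = 2·x^3 + x^2 + 6, leaving 5·x^2 + 4 (coefficients mod 7)
The degree is now < 3, so this is the remainder. Hence a · b ≡ 5·x^2 + 4 in F_7[x]/(f).

Final answer: a · b ≡ 5·x^2 + 4 (mod f(x))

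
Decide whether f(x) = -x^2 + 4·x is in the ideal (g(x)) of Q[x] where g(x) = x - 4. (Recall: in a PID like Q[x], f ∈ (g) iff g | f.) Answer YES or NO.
In Q[x] the ideal (g) consists of all multiples of g, so f ∈ (g) iff g | f, i.e. iff the remainder of f on division by g is 0. Divide f by g (g is monic, so eliminate the leading term of the running remainder at each step):
  leading term -x^2: subtract (-x)·g(x) = -x^2 + 4·x, leaving 0
The remainder is 0, so f(x) = g(x) · h(x) with h(x) = -x. Hence g | f, i.e. f ∈ (g).

Final answer: YES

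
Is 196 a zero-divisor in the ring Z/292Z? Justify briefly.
YES

gcd(196, 292) = 4 > 1, so 196 is not a unit in Z/292Z. In Z/nZ every nonzero non-unit is a zero-divisor: explicitly, take b = 292/gcd = 73 ≠ 0 (mod 292); then 196·73 = 14308 = 49·292, i.e. 196·73 ≡ 0 (mod 292). So 196 is a zero-divisor.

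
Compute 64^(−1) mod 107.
Apply the extended Euclidean algorithm to (107, 64), tracking rows (r, s, t) with s·107 + t·64 = r. Each division r_prev = q·r_cur + r_new produces the new row as (previous row) − q·(current row):
  row A: (107, 1, 0)   [1·107 + 0·64 = 107]
  row B: (64, 0, 1)   [0·107 + 1·64 = 64]
  107 = 1·64 + 43   → row C = row A − 1·row B = (43, 1, −1)   [check: 1·107 − 1·64 = 43]
  64 = 1·43 + 21   → row D = row B − 1·row C = (21, −1, 2)   [check: −1·107 + 2·64 = 21]
  43 = 2·21 + 1   → row E = row C − 2·row D = (1, 3, −5)   [check: 3·107 − 5·64 = 1]
  21 = 21·1 + 0   → remainder 0, stop. gcd = 1 (last nonzero row E).
The gcd is 1, so 64 is invertible mod 107. The last nonzero row gives 3·107 − 5·64 = 1, so t = −5. So 64^(−1) ≡ −5 ≡ 102 (mod 107). Verify: 64 · 102 = 6528 ≡ 1 (mod 107). ✓

Final answer: 64^(−1) ≡ 102 (mod 107)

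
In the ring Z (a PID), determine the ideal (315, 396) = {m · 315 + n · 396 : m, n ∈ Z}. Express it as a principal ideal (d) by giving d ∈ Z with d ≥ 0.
(315, 396) = (9); d = 9

In the PID Z, (a, b) is generated by gcd(a, b). Compute gcd(396, 315) with the extended Euclidean algorithm, tracking rows (r, s, t) with s·396 + t·315 = r:
  row A: (396, 1, 0)   [1·396 + 0·315 = 396]
  row B: (315, 0, 1)   [0·396 + 1·315 = 315]
  396 = 1·315 + 81   → row C = row A − 1·row B = (81, 1, −1)   [check: 1·396 − 1·315 = 81]
  315 = 3·81 + 72   → row D = row B − 3·row C = (72, −3, 4)   [check: −3·396 + 4·315 = 72]
  81 = 1·72 + 9   → row E = row C − 1·row D = (9, 4, −5)   [check: 4·396 − 5·315 = 9]
  72 = 8·9 + 0   → remainder 0, stop. gcd = 9 (last nonzero row E).
So gcd(315, 396) = 9, with Bézout identity 4·396 − 5·315 = 9. Containment (⊇): the Bézout identity exhibits 9 as an element of (315, 396), giving (9) ⊆ (315, 396). Containment (⊆): since 9 | 315 and 9 | 396 (315 = 9·35, 396 = 9·44), every Z-linear combination of 315 and 396 is divisible by 9, so (315, 396) ⊆ (9). Therefore (315, 396) = (9), d = 9.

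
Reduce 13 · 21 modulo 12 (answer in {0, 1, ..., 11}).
Reduce the factors first: 13 ≡ 1, 21 ≡ 9 (mod 12), so 13 · 21 ≡ 1 · 9 (mod 12). 1 · 9 = 9. Dividing by 12: 9 = 0·12 + 9. So (13 · 21) mod 12 = 9.

Final answer: 9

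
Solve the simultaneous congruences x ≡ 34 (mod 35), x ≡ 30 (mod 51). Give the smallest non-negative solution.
The moduli 35, 51 are pairwise coprime, so by the CRT there is a unique solution mod 35·51 = 1785.
Solve by successive substitution. Start with x ≡ 34 (mod 35).
  Combine with x ≡ 30 (mod 51): write x = 34 + 35·t and require 34 + 35·t ≡ 30 (mod 51), i.e. 35·t ≡ 30 − 34 ≡ 47 (mod 51). Since 35^(−1) ≡ 35 (mod 51), t ≡ 35·47 ≡ 13 (mod 51). So x ≡ 34 + 35·13 = 489 (mod 1785).
Unique solution in [0, 1785): x = 489.

Final answer: x ≡ 489 (mod 1785); the representative in [0, 1785) is 489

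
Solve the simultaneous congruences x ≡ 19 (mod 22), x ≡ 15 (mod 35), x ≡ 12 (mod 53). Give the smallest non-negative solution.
The moduli 22, 35, 53 are pairwise coprime, so by the CRT there is a unique solution mod 22·35·53 = 40810.
Solve by successive substitution. Start with x ≡ 19 (mod 22).
  Combine with x ≡ 15 (mod 35): write x = 19 + 22·t and require 19 + 22·t ≡ 15 (mod 35), i.e. 22·t ≡ 15 − 19 ≡ 31 (mod 35). Since 22^(−1) ≡ 8 (mod 35), t ≡ 8·31 ≡ 3 (mod 35). So x ≡ 19 + 22·3 = 85 (mod 770).
  Combine with x ≡ 12 (mod 53): write x = 85 + 770·t and require 85 + 770·t ≡ 12 (mod 53), i.e. 770·t ≡ 12 − 85 ≡ 33 (mod 53). Since 770^(−1) ≡ 36 (mod 53) (770 ≡ 28 (mod 53)), t ≡ 36·33 ≡ 22 (mod 53). So x ≡ 85 + 770·22 = 17025 (mod 40810).
Unique solution in [0, 40810): x = 17025.

Final answer: x ≡ 17025 (mod 40810); the representative in [0, 40810) is 17025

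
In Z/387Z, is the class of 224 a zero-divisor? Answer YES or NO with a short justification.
gcd(224, 387) = 1, so 224 is a unit in Z/387Z (it has a multiplicative inverse). A unit cannot be a zero-divisor: if 224·b ≡ 0 then multiplying both sides by 224^(−1) gives b ≡ 0. So 224 is not a zero-divisor.

Final answer: NO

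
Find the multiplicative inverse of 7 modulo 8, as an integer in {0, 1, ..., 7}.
Apply the extended Euclidean algorithm to (8, 7), tracking rows (r, s, t) with s·8 + t·7 = r. Each division r_prev = q·r_cur + r_new produces the new row as (previous row) − q·(current row):
  row A: (8, 1, 0)   [1·8 + 0·7 = 8]
  row B: (7, 0, 1)   [0·8 + 1·7 = 7]
  8 = 1·7 + 1   → row C = row A − 1·row B = (1, 1, −1)   [check: 1·8 − 1·7 = 1]
  7 = 7·1 + 0   → remainder 0, stop. gcd = 1 (last nonzero row C).
The gcd is 1, so 7 is invertible mod 8. The last nonzero row gives 1·8 − 1·7 = 1, so t = −1. So 7^(−1) ≡ −1 ≡ 7 (mod 8). Verify: 7 · 7 = 49 ≡ 1 (mod 8). ✓

Final answer: 7^(−1) ≡ 7 (mod 8)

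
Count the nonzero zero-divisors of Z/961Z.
Z/961Z has 30 nonzero zero-divisors

In Z/961Z each nonzero element is either a unit (gcd with 961 is 1) or a zero-divisor (gcd > 1). The number of units is φ(961): factorise 961 = 31^2, so φ(961) = (31^2 − 31^1) = 930 = 930. The nonzero elements number 961 − 1 = 960. Hence the nonzero zero-divisors number 960 − 930 = 30.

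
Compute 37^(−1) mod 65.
37^(−1) ≡ 58 (mod 65)

Apply the extended Euclidean algorithm to (65, 37), tracking rows (r, s, t) with s·65 + t·37 = r. Each division r_prev = q·r_cur + r_new produces the new row as (previous row) − q·(current row):
  row A: (65, 1, 0)   [1·65 + 0·37 = 65]
  row B: (37, 0, 1)   [0·65 + 1·37 = 37]
  65 = 1·37 + 28   → row C = row A − 1·row B = (28, 1, −1)   [check: 1·65 − 1·37 = 28]
  37 = 1·28 + 9   → row D = row B − 1·row C = (9, −1, 2)   [check: −1·65 + 2·37 = 9]
  28 = 3·9 + 1   → row E = row C − 3·row D = (1, 4, −7)   [check: 4·65 − 7·37 = 1]
  9 = 9·1 + 0   → remainder 0, stop. gcd = 1 (last nonzero row E).
The gcd is 1, so 37 is invertible mod 65. The last nonzero row gives 4·65 − 7·37 = 1, so t = −7. So 37^(−1) ≡ −7 ≡ 58 (mod 65). Verify: 37 · 58 = 2146 ≡ 1 (mod 65). ✓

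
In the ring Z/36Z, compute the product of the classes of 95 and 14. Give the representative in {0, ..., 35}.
34

Reduce the factors first: 95 ≡ 23 (mod 36), so 95 · 14 ≡ 23 · 14 (mod 36). 23 · 14 = 322. Dividing by 36: 322 = 8·36 + 34. So (95 · 14) mod 36 = 34.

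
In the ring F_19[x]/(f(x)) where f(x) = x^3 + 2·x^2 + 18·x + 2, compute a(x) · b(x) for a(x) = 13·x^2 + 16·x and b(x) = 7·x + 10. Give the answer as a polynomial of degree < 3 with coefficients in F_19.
a · b ≡ 3·x^2 + 4·x + 8 (mod f(x))

Multiply as integer polynomials: a · b = 91·x^3 + 242·x^2 + 160·x. Reducing coefficients mod 19: a · b ≡ 15·x^3 + 14·x^2 + 8·x. Now divide by f(x) = x^3 + 2·x^2 + 18·x + 2 in F_19[x], eliminating the leading term at each step:
  leading term 15·x^3: subtract (15)·f(x) = 15·x^3 + 11·x^2 + 4·x + 11, leaving 3·x^2 + 4·x + 8 (coefficients mod 19)
The degree is now < 3, so this is the remainder. Hence a · b ≡ 3·x^2 + 4·x + 8 in F_19[x]/(f).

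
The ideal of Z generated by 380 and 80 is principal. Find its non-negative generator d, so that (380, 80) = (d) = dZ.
In the PID Z, (a, b) is generated by gcd(a, b). Compute gcd(380, 80) with the extended Euclidean algorithm, tracking rows (r, s, t) with s·380 + t·80 = r:
  row A: (380, 1, 0)   [1·380 + 0·80 = 380]
  row B: (80, 0, 1)   [0·380 + 1·80 = 80]
  380 = 4·80 + 60   → row C = row A − 4·row B = (60, 1, −4)   [check: 1·380 − 4·80 = 60]
  80 = 1·60 + 20   → row D = row B − 1·row C = (20, −1, 5)   [check: −1·380 + 5·80 = 20]
  60 = 3·20 + 0   → remainder 0, stop. gcd = 20 (last nonzero row D).
So gcd(380, 80) = 20, with Bézout identity −1·380 + 5·80 = 20. Containment (⊇): the Bézout identity exhibits 20 as an element of (380, 80), giving (20) ⊆ (380, 80). Containment (⊆): since 20 | 380 and 20 | 80 (380 = 20·19, 80 = 20·4), every Z-linear combination of 380 and 80 is divisible by 20, so (380, 80) ⊆ (20). Therefore (380, 80) = (20), d = 20.

Final answer: (380, 80) = (20); d = 20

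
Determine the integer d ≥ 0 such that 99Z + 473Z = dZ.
(99, 473) = (11); d = 11

In the PID Z, (a, b) is generated by gcd(a, b). Compute gcd(473, 99) with the extended Euclidean algorithm, tracking rows (r, s, t) with s·473 + t·99 = r:
  row A: (473, 1, 0)   [1·473 + 0·99 = 473]
  row B: (99, 0, 1)   [0·473 + 1·99 = 99]
  473 = 4·99 + 77   → row C = row A − 4·row B = (77, 1, −4)   [check: 1·473 − 4·99 = 77]
  99 = 1·77 + 22   → row D = row B − 1·row C = (22, −1, 5)   [check: −1·473 + 5·99 = 22]
  77 = 3·22 + 11   → row E = row C − 3·row D = (11, 4, −19)   [check: 4·473 − 19·99 = 11]
  22 = 2·11 + 0   → remainder 0, stop. gcd = 11 (last nonzero row E).
So gcd(99, 473) = 11, with Bézout identity 4·473 − 19·99 = 11. Containment (⊇): the Bézout identity exhibits 11 as an element of (99, 473), giving (11) ⊆ (99, 473). Containment (⊆): since 11 | 99 and 11 | 473 (99 = 11·9, 473 = 11·43), every Z-linear combination of 99 and 473 is divisible by 11, so (99, 473) ⊆ (11). Therefore (99, 473) = (11), d = 11.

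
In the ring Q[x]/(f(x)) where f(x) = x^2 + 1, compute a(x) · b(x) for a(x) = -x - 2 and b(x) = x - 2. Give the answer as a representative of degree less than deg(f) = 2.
First multiply in Q[x] without reducing: a · b = 4 - x^2. Now divide by f(x) = x^2 + 1, eliminating the leading term at each step:
  leading term -x^2: subtract (-1)·f(x) = -x^2 - 1, leaving 5
The degree is now < 2, so this is the remainder. Hence a · b ≡ 5 in Q[x]/(f).

Final answer: a · b ≡ 5 (mod f(x))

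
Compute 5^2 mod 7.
Use repeated squaring. Binary(2) = 10. Walk through the bits of the exponent 2 left-to-right: at each bit after the leading one, square the running value, then multiply by 5 if the bit is 1 (always reducing mod 7):
  bit 1 = 1 (leading): start with 5.
  bit 2 = 0: square 5^2 = 25 ≡ 4 (mod 7).
Final value: 5^2 ≡ 4 (mod 7).

Final answer: 4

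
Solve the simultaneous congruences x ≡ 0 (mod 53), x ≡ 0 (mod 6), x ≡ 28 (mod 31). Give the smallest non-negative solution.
x ≡ 6042 (mod 9858); the representative in [0, 9858) is 6042

The moduli 53, 6, 31 are pairwise coprime, so by the CRT there is a unique solution mod 53·6·31 = 9858.
Solve by successive substitution. Start with x ≡ 0 (mod 53).
  Combine with x ≡ 0 (mod 6): write x = 53·t and require 53·t ≡ 0 (mod 6). Since 53^(−1) ≡ 5 (mod 6) (53 ≡ 5 (mod 6)), t ≡ 5·0 ≡ 0 (mod 6). So x ≡ 53·0 = 0 (mod 318).
  Combine with x ≡ 28 (mod 31): write x = 318·t and require 318·t ≡ 28 (mod 31). Since 318^(−1) ≡ 4 (mod 31) (318 ≡ 8 (mod 31)), t ≡ 4·28 ≡ 19 (mod 31). So x ≡ 318·19 = 6042 (mod 9858).
Unique solution in [0, 9858): x = 6042.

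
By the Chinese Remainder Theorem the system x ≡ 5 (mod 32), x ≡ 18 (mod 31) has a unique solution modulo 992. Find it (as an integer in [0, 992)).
The moduli 32, 31 are pairwise coprime, so by the CRT there is a unique solution mod 32·31 = 992.
Solve by successive substitution. Start with x ≡ 5 (mod 32).
  Combine with x ≡ 18 (mod 31): write x = 5 + 32·t and require 5 + 32·t ≡ 18 (mod 31), i.e. 32·t ≡ 18 − 5 ≡ 13 (mod 31). Since 32^(−1) ≡ 1 (mod 31) (32 ≡ 1 (mod 31)), t ≡ 1·13 ≡ 13 (mod 31). So x ≡ 5 + 32·13 = 421 (mod 992).
Unique solution in [0, 992): x = 421.

Final answer: x ≡ 421 (mod 992); the representative in [0, 992) is 421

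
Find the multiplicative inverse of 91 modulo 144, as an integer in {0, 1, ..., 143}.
91^(−1) ≡ 19 (mod 144)

Apply the extended Euclidean algorithm to (144, 91), tracking rows (r, s, t) with s·144 + t·91 = r. Each division r_prev = q·r_cur + r_new produces the new row as (previous row) − q·(current row):
  row A: (144, 1, 0)   [1·144 + 0·91 = 144]
  row B: (91, 0, 1)   [0·144 + 1·91 = 91]
  144 = 1·91 + 53   → row C = row A − 1·row B = (53, 1, −1)   [check: 1·144 − 1·91 = 53]
  91 = 1·53 + 38   → row D = row B − 1·row C = (38, −1, 2)   [check: −1·144 + 2·91 = 38]
  53 = 1·38 + 15   → row E = row C − 1·row D = (15, 2, −3)   [check: 2·144 − 3·91 = 15]
  38 = 2·15 + 8   → row F = row D − 2·row E = (8, −5, 8)   [check: −5·144 + 8·91 = 8]
  15 = 1·8 + 7   → row G = row E − 1·row F = (7, 7, −11)   [check: 7·144 − 11·91 = 7]
  8 = 1·7 + 1   → row H = row F − 1·row G = (1, −12, 19)   [check: −12·144 + 19·91 = 1]
  7 = 7·1 + 0   → remainder 0, stop. gcd = 1 (last nonzero row H).
The gcd is 1, so 91 is invertible mod 144. The last nonzero row gives −12·144 + 19·91 = 1, so t = 19. So 91^(−1) ≡ 19 (mod 144). Verify: 91 · 19 = 1729 ≡ 1 (mod 144). ✓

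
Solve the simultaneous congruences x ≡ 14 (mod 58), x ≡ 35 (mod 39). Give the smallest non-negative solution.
The moduli 58, 39 are pairwise coprime, so by the CRT there is a unique solution mod 58·39 = 2262.
Solve by successive substitution. Start with x ≡ 14 (mod 58).
  Combine with x ≡ 35 (mod 39): write x = 14 + 58·t and require 14 + 58·t ≡ 35 (mod 39), i.e. 58·t ≡ 35 − 14 ≡ 21 (mod 39). Since 58^(−1) ≡ 37 (mod 39) (58 ≡ 19 (mod 39)), t ≡ 37·21 ≡ 36 (mod 39). So x ≡ 14 + 58·36 = 2102 (mod 2262).
Unique solution in [0, 2262): x = 2102.

Final answer: x ≡ 2102 (mod 2262); the representative in [0, 2262) is 2102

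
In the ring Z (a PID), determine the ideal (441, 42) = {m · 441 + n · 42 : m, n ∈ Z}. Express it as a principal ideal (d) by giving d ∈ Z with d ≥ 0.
In the PID Z, (a, b) is generated by gcd(a, b). Compute gcd(441, 42) with the extended Euclidean algorithm, tracking rows (r, s, t) with s·441 + t·42 = r:
  row A: (441, 1, 0)   [1·441 + 0·42 = 441]
  row B: (42, 0, 1)   [0·441 + 1·42 = 42]
  441 = 10·42 + 21   → row C = row A − 10·row B = (21, 1, −10)   [check: 1·441 − 10·42 = 21]
  42 = 2·21 + 0   → remainder 0, stop. gcd = 21 (last nonzero row C).
So gcd(441, 42) = 21, with Bézout identity 1·441 − 10·42 = 21. Containment (⊇): the Bézout identity exhibits 21 as an element of (441, 42), giving (21) ⊆ (441, 42). Containment (⊆): since 21 | 441 and 21 | 42 (441 = 21·21, 42 = 21·2), every Z-linear combination of 441 and 42 is divisible by 21, so (441, 42) ⊆ (21). Therefore (441, 42) = (21), d = 21.

Final answer: (441, 42) = (21); d = 21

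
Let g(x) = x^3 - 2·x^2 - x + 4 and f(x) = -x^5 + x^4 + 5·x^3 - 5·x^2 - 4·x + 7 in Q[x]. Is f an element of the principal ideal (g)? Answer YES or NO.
In Q[x] the ideal (g) consists of all multiples of g, so f ∈ (g) iff g | f, i.e. iff the remainder of f on division by g is 0. Divide f by g (g is monic, so eliminate the leading term of the running remainder at each step):
  leading term -x^5: subtract (-x^2)·g(x) = -x^5 + 2·x^4 + x^3 - 4·x^2, leaving -x^4 + 4·x^3 - x^2 - 4·x + 7
  leading term -x^4: subtract (-x)·g(x) = -x^4 + 2·x^3 + x^2 - 4·x, leaving 2·x^3 - 2·x^2 + 7
  leading term 2·x^3: subtract (2)·g(x) = 2·x^3 - 4·x^2 - 2·x + 8, leaving 2·x^2 + 2·x - 1
The remainder r(x) = 2·x^2 + 2·x - 1 ≠ 0 (and deg r < deg g), so g ∤ f, i.e. f ∉ (g).

Final answer: NO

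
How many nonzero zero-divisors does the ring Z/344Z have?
Z/344Z has 175 nonzero zero-divisors

In Z/344Z each nonzero element is either a unit (gcd with 344 is 1) or a zero-divisor (gcd > 1). The number of units is φ(344): factorise 344 = 2^3 · 43, so φ(344) = (2^3 − 2^2) · (43 − 1) = 4 · 42 = 168. The nonzero elements number 344 − 1 = 343. Hence the nonzero zero-divisors number 343 − 168 = 175.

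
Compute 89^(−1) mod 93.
Apply the extended Euclidean algorithm to (93, 89), tracking rows (r, s, t) with s·93 + t·89 = r. Each division r_prev = q·r_cur + r_new produces the new row as (previous row) − q·(current row):
  row A: (93, 1, 0)   [1·93 + 0·89 = 93]
  row B: (89, 0, 1)   [0·93 + 1·89 = 89]
  93 = 1·89 + 4   → row C = row A − 1·row B = (4, 1, −1)   [check: 1·93 − 1·89 = 4]
  89 = 22·4 + 1   → row D = row B − 22·row C = (1, −22, 23)   [check: −22·93 + 23·89 = 1]
  4 = 4·1 + 0   → remainder 0, stop. gcd = 1 (last nonzero row D).
The gcd is 1, so 89 is invertible mod 93. The last nonzero row gives −22·93 + 23·89 = 1, so t = 23. So 89^(−1) ≡ 23 (mod 93). Verify: 89 · 23 = 2047 ≡ 1 (mod 93). ✓

Final answer: 89^(−1) ≡ 23 (mod 93)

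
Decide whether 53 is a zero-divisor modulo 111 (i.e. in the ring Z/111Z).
gcd(53, 111) = 1, so 53 is a unit in Z/111Z (it has a multiplicative inverse). A unit cannot be a zero-divisor: if 53·b ≡ 0 then multiplying both sides by 53^(−1) gives b ≡ 0. So 53 is not a zero-divisor.

Final answer: NO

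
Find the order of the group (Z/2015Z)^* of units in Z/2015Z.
|(Z/2015Z)^*| = 1440

(Z/2015Z)^* consists of the classes a with gcd(a, 2015) = 1, so its order is φ(2015). φ is multiplicative, with φ(p^e) = p^e − p^(e−1). Factorise 2015 = 5 · 13 · 31. Then
  φ(2015) = (5 − 1) · (13 − 1) · (31 − 1) = 4 · 12 · 30 = 1440.
Thus |(Z/2015Z)^*| = 1440.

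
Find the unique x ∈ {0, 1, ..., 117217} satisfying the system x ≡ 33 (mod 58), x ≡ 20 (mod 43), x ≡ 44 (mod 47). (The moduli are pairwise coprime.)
The moduli 58, 43, 47 are pairwise coprime, so by the CRT there is a unique solution mod 58·43·47 = 117218.
Solve by successive substitution. Start with x ≡ 33 (mod 58).
  Combine with x ≡ 20 (mod 43): write x = 33 + 58·t and require 33 + 58·t ≡ 20 (mod 43), i.e. 58·t ≡ 20 − 33 ≡ 30 (mod 43). Since 58^(−1) ≡ 23 (mod 43) (58 ≡ 15 (mod 43)), t ≡ 23·30 ≡ 2 (mod 43). So x ≡ 33 + 58·2 = 149 (mod 2494).
  Combine with x ≡ 44 (mod 47): write x = 149 + 2494·t and require 149 + 2494·t ≡ 44 (mod 47), i.e. 2494·t ≡ 44 − 149 ≡ 36 (mod 47). Since 2494^(−1) ≡ 16 (mod 47) (2494 ≡ 3 (mod 47)), t ≡ 16·36 ≡ 12 (mod 47). So x ≡ 149 + 2494·12 = 30077 (mod 117218).
Unique solution in [0, 117218): x = 30077.

Final answer: x ≡ 30077 (mod 117218); the representative in [0, 117218) is 30077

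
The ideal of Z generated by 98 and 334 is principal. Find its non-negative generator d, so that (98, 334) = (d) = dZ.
(98, 334) = (2); d = 2

In the PID Z, (a, b) is generated by gcd(a, b). Compute gcd(334, 98) with the extended Euclidean algorithm, tracking rows (r, s, t) with s·334 + t·98 = r:
  row A: (334, 1, 0)   [1·334 + 0·98 = 334]
  row B: (98, 0, 1)   [0·334 + 1·98 = 98]
  334 = 3·98 + 40   → row C = row A − 3·row B = (40, 1, −3)   [check: 1·334 − 3·98 = 40]
  98 = 2·40 + 18   → row D = row B − 2·row C = (18, −2, 7)   [check: −2·334 + 7·98 = 18]
  40 = 2·18 + 4   → row E = row C − 2·row D = (4, 5, −17)   [check: 5·334 − 17·98 = 4]
  18 = 4·4 + 2   → row F = row D − 4·row E = (2, −22, 75)   [check: −22·334 + 75·98 = 2]
  4 = 2·2 + 0   → remainder 0, stop. gcd = 2 (last nonzero row F).
So gcd(98, 334) = 2, with Bézout identity −22·334 + 75·98 = 2. Containment (⊇): the Bézout identity exhibits 2 as an element of (98, 334), giving (2) ⊆ (98, 334). Containment (⊆): since 2 | 98 and 2 | 334 (98 = 2·49, 334 = 2·167), every Z-linear combination of 98 and 334 is divisible by 2, so (98, 334) ⊆ (2). Therefore (98, 334) = (2), d = 2.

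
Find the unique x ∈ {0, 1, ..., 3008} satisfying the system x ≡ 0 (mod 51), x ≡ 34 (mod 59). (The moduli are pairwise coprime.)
x ≡ 2040 (mod 3009); the representative in [0, 3009) is 2040

The moduli 51, 59 are pairwise coprime, so by the CRT there is a unique solution mod 51·59 = 3009.
Solve by successive substitution. Start with x ≡ 0 (mod 51).
  Combine with x ≡ 34 (mod 59): write x = 51·t and require 51·t ≡ 34 (mod 59). Since 51^(−1) ≡ 22 (mod 59), t ≡ 22·34 ≡ 40 (mod 59). So x ≡ 51·40 = 2040 (mod 3009).
Unique solution in [0, 3009): x = 2040.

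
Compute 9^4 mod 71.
29

Use repeated squaring. Binary(4) = 100. Walk through the bits of the exponent 4 left-to-right: at each bit after the leading one, square the running value, then multiply by 9 if the bit is 1 (always reducing mod 71):
  bit 1 = 1 (leading): start with 9.
  bit 2 = 0: square 9^2 = 81 ≡ 10 (mod 71).
  bit 3 = 0: square 10^2 = 100 ≡ 29 (mod 71).
Final value: 9^4 ≡ 29 (mod 71).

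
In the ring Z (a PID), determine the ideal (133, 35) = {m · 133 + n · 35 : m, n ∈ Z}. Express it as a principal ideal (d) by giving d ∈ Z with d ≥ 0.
(133, 35) = (7); d = 7

In the PID Z, (a, b) is generated by gcd(a, b). Compute gcd(133, 35) with the extended Euclidean algorithm, tracking rows (r, s, t) with s·133 + t·35 = r:
  row A: (133, 1, 0)   [1·133 + 0·35 = 133]
  row B: (35, 0, 1)   [0·133 + 1·35 = 35]
  133 = 3·35 + 28   → row C = row A − 3·row B = (28, 1, −3)   [check: 1·133 − 3·35 = 28]
  35 = 1·28 + 7   → row D = row B − 1·row C = (7, −1, 4)   [check: −1·133 + 4·35 = 7]
  28 = 4·7 + 0   → remainder 0, stop. gcd = 7 (last nonzero row D).
So gcd(133, 35) = 7, with Bézout identity −1·133 + 4·35 = 7. Containment (⊇): the Bézout identity exhibits 7 as an element of (133, 35), giving (7) ⊆ (133, 35). Containment (⊆): since 7 | 133 and 7 | 35 (133 = 7·19, 35 = 7·5), every Z-linear combination of 133 and 35 is divisible by 7, so (133, 35) ⊆ (7). Therefore (133, 35) = (7), d = 7.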